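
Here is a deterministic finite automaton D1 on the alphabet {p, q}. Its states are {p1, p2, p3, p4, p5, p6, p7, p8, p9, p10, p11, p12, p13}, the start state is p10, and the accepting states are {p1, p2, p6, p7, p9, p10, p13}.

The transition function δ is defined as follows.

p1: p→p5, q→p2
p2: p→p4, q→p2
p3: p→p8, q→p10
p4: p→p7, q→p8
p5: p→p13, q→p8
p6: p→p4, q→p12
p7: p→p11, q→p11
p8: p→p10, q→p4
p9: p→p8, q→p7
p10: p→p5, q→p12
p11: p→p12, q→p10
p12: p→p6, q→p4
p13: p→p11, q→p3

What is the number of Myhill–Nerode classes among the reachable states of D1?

5

Reachable states from the start: {p3,p4,p5,p6,p7,p8,p10,p11,p12,p13}. Unreachable: {p1,p2,p9} — drop them.
Initial partition by acceptance: {p6,p7,p10,p13} | {p3,p4,p5,p8,p11,p12}.
Split {p3,p4,p5,p8,p11,p12} by δ(·,p) → {p4,p5,p8,p12} and {p3,p11}.
Refine {p6,p7,p10,p13} on symbol p: members go to different blocks, giving {p6,p10} and {p7,p13}.
Refine {p4,p5,p8,p12} on symbol p: members go to different blocks, giving {p4,p5} and {p8,p12}.
No further refinement is possible. Final partition (5 blocks): {p6,p10} | {p4,p5} | {p3,p11} | {p7,p13} | {p8,p12}.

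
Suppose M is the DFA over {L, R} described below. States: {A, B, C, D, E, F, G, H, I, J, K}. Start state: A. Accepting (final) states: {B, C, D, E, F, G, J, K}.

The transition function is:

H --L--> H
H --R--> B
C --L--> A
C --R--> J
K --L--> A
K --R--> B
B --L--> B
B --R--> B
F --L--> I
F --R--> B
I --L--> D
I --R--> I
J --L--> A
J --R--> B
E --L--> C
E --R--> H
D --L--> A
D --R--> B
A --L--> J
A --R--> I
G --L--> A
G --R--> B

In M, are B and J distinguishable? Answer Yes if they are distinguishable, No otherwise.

Yes

First remove the unreachable states {C,E,F,G,H,K}; 5 states remain.
P0 = {B,D,J} | {A,I}.
On input L, block {B,D,J} splits into {D,J} and {B}.
No further refinement is possible. Final partition (3 blocks): {D,J} | {A,I} | {B}.
B and J end up in different blocks, so they are distinguishable. For instance, the string 'L' is accepted from only B.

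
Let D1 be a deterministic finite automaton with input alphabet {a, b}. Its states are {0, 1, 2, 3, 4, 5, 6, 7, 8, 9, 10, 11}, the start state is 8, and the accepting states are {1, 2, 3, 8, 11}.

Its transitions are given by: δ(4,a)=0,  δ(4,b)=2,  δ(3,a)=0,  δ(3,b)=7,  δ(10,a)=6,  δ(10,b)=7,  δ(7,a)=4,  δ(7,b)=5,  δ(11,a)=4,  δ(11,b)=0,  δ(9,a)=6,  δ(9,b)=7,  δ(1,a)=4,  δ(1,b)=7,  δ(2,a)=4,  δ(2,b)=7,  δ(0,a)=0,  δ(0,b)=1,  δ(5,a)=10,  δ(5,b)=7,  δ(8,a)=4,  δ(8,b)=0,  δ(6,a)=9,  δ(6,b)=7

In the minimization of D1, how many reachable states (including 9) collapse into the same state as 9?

Reachable states from the start: {0,1,2,4,5,6,7,8,9,10}. Unreachable: {3,11} — drop them.
Start with accepting vs non-accepting: {1,2,8} | {0,4,5,6,7,9,10}.
Refine {0,4,5,6,7,9,10} on symbol b: members go to different blocks, giving {5,6,7,9,10} and {0,4}.
Split {1,2,8} by δ(·,b) → {1,2} and {8}.
On input a, block {5,6,7,9,10} splits into {5,6,9,10} and {7}.
No further refinement is possible. Final partition (5 blocks): {1,2} | {5,6,9,10} | {0,4} | {8} | {7}.
The equivalence class containing 9 is {5,6,9,10}, of size 4.

4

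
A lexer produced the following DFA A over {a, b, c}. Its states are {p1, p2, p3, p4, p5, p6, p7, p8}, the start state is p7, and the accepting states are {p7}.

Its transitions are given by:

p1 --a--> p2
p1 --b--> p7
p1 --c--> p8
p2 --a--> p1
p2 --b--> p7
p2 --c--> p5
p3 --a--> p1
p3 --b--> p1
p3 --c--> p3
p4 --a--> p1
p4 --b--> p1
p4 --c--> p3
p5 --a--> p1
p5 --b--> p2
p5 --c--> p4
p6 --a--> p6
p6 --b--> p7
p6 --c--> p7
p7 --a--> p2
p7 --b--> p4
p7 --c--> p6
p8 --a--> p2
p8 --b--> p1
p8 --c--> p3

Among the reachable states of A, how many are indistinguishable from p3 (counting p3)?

Every state is reachable, so we keep all 8.
Initial partition by acceptance: {p7} | {p1,p2,p3,p4,p5,p6,p8}.
On input b, block {p1,p2,p3,p4,p5,p6,p8} splits into {p3,p4,p5,p8} and {p1,p2,p6}.
On input c, block {p1,p2,p6} splits into {p1,p2} and {p6}.
The partition is now stable with 4 blocks: {p7} | {p3,p4,p5,p8} | {p1,p2} | {p6}.
State p3 belongs to the block {p3,p4,p5,p8}, which has 4 states.

4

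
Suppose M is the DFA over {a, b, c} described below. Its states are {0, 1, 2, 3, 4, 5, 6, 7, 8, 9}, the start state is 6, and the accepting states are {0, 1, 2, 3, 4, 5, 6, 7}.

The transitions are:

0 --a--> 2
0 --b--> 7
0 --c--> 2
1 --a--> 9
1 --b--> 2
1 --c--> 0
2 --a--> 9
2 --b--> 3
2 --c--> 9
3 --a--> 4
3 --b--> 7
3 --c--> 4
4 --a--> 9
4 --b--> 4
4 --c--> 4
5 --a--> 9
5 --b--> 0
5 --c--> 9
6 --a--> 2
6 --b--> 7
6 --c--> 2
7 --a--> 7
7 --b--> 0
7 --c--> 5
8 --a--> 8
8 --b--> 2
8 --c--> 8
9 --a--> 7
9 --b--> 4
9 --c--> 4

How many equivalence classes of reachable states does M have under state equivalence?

7

Reachable states from the start: {0,2,3,4,5,6,7,9}. Unreachable: {1,8} — drop them.
Initial partition by acceptance: {0,2,3,4,5,6,7} | {9}.
Refine {0,2,3,4,5,6,7} on symbol a: members go to different blocks, giving {0,3,6,7} and {2,4,5}.
On input a, block {0,3,6,7} splits into {0,3,6} and {7}.
On input b, block {2,4,5} splits into {2,5} and {4}.
On input a, block {0,3,6} splits into {0,6} and {3}.
On input b, block {2,5} splits into {2} and {5}.
No further refinement is possible. Final partition (7 blocks): {0,6} | {9} | {2} | {7} | {4} | {3} | {5}.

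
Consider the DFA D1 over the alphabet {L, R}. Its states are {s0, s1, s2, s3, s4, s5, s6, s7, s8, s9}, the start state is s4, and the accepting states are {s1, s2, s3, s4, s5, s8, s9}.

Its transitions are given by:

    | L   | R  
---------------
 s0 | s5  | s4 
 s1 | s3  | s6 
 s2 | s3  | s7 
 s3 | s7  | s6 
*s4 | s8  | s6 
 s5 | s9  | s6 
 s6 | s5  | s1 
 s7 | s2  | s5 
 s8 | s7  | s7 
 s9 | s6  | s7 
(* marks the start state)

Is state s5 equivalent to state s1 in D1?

Yes

Reachable states from the start: {s1,s2,s3,s4,s5,s6,s7,s8,s9}. Unreachable: {s0} — drop them.
Start with accepting vs non-accepting: {s1,s2,s3,s4,s5,s8,s9} | {s6,s7}.
Split {s1,s2,s3,s4,s5,s8,s9} by δ(·,L) → {s1,s2,s4,s5} and {s3,s8,s9}.
Stable partition: {s1,s2,s4,s5} | {s6,s7} | {s3,s8,s9} — 3 equivalence classes.
s5 and s1 lie in the same block of the stable partition, so they are equivalent — no string distinguishes them.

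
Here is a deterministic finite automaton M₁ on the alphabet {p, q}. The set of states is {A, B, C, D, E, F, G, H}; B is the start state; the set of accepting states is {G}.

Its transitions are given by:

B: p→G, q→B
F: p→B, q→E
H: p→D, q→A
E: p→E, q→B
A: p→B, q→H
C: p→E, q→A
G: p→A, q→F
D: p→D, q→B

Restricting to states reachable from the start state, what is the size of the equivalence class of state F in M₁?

1

First remove the unreachable states {C}; 7 states remain.
Initial partition by acceptance: {G} | {A,B,D,E,F,H}.
Split {A,B,D,E,F,H} by δ(·,p) → {A,D,E,F,H} and {B}.
On input p, block {A,D,E,F,H} splits into {D,E,H} and {A,F}.
Refine {D,E,H} on symbol q: members go to different blocks, giving {D,E} and {H}.
On input q, block {A,F} splits into {A} and {F}.
Stable partition: {G} | {D,E} | {B} | {A} | {H} | {F} — 6 equivalence classes.
The equivalence class containing F is {F}, of size 1.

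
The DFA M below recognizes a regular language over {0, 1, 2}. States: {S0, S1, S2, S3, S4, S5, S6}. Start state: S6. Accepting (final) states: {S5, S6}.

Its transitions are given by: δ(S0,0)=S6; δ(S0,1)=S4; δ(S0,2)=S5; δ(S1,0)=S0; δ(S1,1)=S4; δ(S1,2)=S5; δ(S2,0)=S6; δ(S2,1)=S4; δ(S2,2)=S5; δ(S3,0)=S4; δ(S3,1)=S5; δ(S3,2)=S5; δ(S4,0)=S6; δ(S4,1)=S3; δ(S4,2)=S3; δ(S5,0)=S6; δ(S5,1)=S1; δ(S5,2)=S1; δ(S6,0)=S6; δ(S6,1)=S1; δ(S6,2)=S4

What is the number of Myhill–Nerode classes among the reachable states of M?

States {S2} cannot be reached from the start state, so discard them.
P0 = {S5,S6} | {S0,S1,S3,S4}.
Split {S0,S1,S3,S4} by δ(·,0) → {S0,S4} and {S1,S3}.
Split {S5,S6} by δ(·,2) → {S5} and {S6}.
Split {S0,S4} by δ(·,1) → {S0} and {S4}.
On input 0, block {S1,S3} splits into {S1} and {S3}.
Stable partition: {S5} | {S0} | {S1} | {S6} | {S4} | {S3} — 6 equivalence classes.

6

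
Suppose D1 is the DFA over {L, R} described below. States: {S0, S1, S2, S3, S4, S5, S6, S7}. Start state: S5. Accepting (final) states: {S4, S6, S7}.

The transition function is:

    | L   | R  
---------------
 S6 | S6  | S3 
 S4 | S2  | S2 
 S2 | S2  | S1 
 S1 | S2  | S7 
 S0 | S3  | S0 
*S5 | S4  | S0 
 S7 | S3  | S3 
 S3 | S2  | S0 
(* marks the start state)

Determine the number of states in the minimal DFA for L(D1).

7

Reachable states from the start: {S0,S1,S2,S3,S4,S5,S7}. Unreachable: {S6} — drop them.
Initial partition by acceptance: {S4,S7} | {S0,S1,S2,S3,S5}.
Split {S0,S1,S2,S3,S5} by δ(·,L) → {S0,S1,S2,S3} and {S5}.
Refine {S0,S1,S2,S3} on symbol R: members go to different blocks, giving {S0,S2,S3} and {S1}.
On input R, block {S0,S2,S3} splits into {S0,S3} and {S2}.
Split {S4,S7} by δ(·,L) → {S4} and {S7}.
On input L, block {S0,S3} splits into {S0} and {S3}.
No further refinement is possible. Final partition (7 blocks): {S4} | {S0} | {S5} | {S1} | {S2} | {S7} | {S3}.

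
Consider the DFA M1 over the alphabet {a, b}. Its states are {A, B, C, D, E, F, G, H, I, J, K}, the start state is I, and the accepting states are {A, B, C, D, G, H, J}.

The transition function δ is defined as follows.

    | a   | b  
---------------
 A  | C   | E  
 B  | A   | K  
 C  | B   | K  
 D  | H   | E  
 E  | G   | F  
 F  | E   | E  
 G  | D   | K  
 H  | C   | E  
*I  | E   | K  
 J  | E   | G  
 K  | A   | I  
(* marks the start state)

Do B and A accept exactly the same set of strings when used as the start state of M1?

Yes

First remove the unreachable states {J}; 10 states remain.
Initial partition by acceptance: {A,B,C,D,G,H} | {E,F,I,K}.
Split {E,F,I,K} by δ(·,a) → {E,K} and {F,I}.
The partition is now stable with 3 blocks: {A,B,C,D,G,H} | {E,K} | {F,I}.
B and A lie in the same block of the stable partition, so they are equivalent — no string distinguishes them.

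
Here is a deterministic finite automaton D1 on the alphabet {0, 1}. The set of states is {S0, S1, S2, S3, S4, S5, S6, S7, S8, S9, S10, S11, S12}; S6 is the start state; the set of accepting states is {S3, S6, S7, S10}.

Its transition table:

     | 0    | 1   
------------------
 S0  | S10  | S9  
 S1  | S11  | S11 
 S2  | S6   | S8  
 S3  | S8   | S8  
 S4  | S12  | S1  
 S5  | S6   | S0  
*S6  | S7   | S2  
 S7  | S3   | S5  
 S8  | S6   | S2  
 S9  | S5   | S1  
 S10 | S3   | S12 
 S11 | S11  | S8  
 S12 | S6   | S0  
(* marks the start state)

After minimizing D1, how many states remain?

9

States {S4} cannot be reached from the start state, so discard them.
Start with accepting vs non-accepting: {S3,S6,S7,S10} | {S0,S1,S2,S5,S8,S9,S11,S12}.
On input 0, block {S3,S6,S7,S10} splits into {S6,S7,S10} and {S3}.
On input 0, block {S6,S7,S10} splits into {S7,S10} and {S6}.
Refine {S0,S1,S2,S5,S8,S9,S11,S12} on symbol 0: members go to different blocks, giving {S2,S5,S8,S12} and {S1,S9,S11} and {S0}.
On input 1, block {S2,S5,S8,S12} splits into {S2,S8} and {S5,S12}.
On input 0, block {S1,S9,S11} splits into {S1,S11} and {S9}.
On input 1, block {S1,S11} splits into {S1} and {S11}.
The partition is now stable with 9 blocks: {S7,S10} | {S2,S8} | {S3} | {S6} | {S1} | {S0} | {S5,S12} | {S9} | {S11}.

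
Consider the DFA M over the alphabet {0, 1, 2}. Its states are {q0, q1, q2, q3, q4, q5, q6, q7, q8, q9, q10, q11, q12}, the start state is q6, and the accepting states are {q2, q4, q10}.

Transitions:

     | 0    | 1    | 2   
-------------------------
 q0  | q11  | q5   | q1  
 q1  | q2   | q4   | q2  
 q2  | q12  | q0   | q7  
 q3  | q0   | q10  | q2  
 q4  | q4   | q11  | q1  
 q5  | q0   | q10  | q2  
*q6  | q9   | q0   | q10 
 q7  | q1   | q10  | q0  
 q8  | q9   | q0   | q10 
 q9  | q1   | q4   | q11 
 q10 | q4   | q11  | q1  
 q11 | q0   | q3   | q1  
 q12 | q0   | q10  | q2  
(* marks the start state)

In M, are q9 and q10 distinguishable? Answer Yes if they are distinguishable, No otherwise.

First remove the unreachable states {q8}; 12 states remain.
P0 = {q2,q4,q10} | {q0,q1,q3,q5,q6,q7,q9,q11,q12}.
On input 0, block {q2,q4,q10} splits into {q4,q10} and {q2}.
Refine {q0,q1,q3,q5,q6,q7,q9,q11,q12} on symbol 0: members go to different blocks, giving {q0,q3,q5,q6,q7,q9,q11,q12} and {q1}.
Refine {q0,q3,q5,q6,q7,q9,q11,q12} on symbol 0: members go to different blocks, giving {q0,q3,q5,q6,q11,q12} and {q7,q9}.
Refine {q0,q3,q5,q6,q11,q12} on symbol 0: members go to different blocks, giving {q0,q3,q5,q11,q12} and {q6}.
On input 1, block {q0,q3,q5,q11,q12} splits into {q3,q5,q12} and {q0,q11}.
No further refinement is possible. Final partition (7 blocks): {q4,q10} | {q3,q5,q12} | {q2} | {q1} | {q7,q9} | {q6} | {q0,q11}.
q9 and q10 end up in different blocks, so they are distinguishable. For instance, the string 'ε' is accepted from only q10.

Yes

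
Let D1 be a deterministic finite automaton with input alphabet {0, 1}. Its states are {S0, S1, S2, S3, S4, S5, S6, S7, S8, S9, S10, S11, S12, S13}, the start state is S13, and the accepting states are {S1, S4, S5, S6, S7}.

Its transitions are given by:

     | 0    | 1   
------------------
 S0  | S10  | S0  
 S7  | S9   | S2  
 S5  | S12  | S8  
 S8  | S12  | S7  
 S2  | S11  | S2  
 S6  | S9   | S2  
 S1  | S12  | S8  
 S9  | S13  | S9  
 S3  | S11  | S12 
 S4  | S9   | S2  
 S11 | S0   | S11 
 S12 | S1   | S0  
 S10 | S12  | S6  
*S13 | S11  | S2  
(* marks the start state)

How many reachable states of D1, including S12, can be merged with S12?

1

States {S3,S4,S5} cannot be reached from the start state, so discard them.
Start with accepting vs non-accepting: {S1,S6,S7} | {S0,S2,S8,S9,S10,S11,S12,S13}.
On input 0, block {S0,S2,S8,S9,S10,S11,S12,S13} splits into {S0,S2,S8,S9,S10,S11,S13} and {S12}.
On input 0, block {S1,S6,S7} splits into {S6,S7} and {S1}.
On input 0, block {S0,S2,S8,S9,S10,S11,S13} splits into {S0,S2,S9,S11,S13} and {S8,S10}.
On input 0, block {S0,S2,S9,S11,S13} splits into {S2,S9,S11,S13} and {S0}.
Refine {S2,S9,S11,S13} on symbol 0: members go to different blocks, giving {S2,S9,S13} and {S11}.
Split {S2,S9,S13} by δ(·,0) → {S2,S13} and {S9}.
No further refinement is possible. Final partition (8 blocks): {S6,S7} | {S2,S13} | {S12} | {S1} | {S8,S10} | {S0} | {S11} | {S9}.
The equivalence class containing S12 is {S12}, of size 1.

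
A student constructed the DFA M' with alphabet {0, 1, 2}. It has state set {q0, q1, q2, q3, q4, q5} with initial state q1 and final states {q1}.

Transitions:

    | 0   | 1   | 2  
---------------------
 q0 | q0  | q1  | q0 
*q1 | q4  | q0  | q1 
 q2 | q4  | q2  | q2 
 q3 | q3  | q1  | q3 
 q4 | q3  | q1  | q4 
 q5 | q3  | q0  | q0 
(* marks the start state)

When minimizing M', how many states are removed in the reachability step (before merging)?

2

BFS from q1 reaches {q0, q1, q3, q4}; the 2 state(s) q2, q5 are never visited.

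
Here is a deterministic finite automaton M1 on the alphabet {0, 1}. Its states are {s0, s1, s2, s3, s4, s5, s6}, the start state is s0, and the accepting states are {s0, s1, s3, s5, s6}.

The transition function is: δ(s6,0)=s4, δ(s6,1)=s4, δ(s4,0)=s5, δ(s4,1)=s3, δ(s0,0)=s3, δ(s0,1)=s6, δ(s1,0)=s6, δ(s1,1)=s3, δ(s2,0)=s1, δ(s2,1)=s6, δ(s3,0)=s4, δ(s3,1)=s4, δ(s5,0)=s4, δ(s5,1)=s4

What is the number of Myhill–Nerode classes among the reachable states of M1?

Reachable states from the start: {s0,s3,s4,s5,s6}. Unreachable: {s1,s2} — drop them.
Start with accepting vs non-accepting: {s0,s3,s5,s6} | {s4}.
Split {s0,s3,s5,s6} by δ(·,0) → {s3,s5,s6} and {s0}.
Stable partition: {s3,s5,s6} | {s4} | {s0} — 3 equivalence classes.

3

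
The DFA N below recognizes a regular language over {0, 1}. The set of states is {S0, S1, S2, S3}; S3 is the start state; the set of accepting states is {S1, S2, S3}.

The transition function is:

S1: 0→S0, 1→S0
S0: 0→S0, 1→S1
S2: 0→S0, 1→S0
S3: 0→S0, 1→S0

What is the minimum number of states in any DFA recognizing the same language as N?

States {S2} cannot be reached from the start state, so discard them.
Start with accepting vs non-accepting: {S1,S3} | {S0}.
The partition is now stable with 2 blocks: {S1,S3} | {S0}.

2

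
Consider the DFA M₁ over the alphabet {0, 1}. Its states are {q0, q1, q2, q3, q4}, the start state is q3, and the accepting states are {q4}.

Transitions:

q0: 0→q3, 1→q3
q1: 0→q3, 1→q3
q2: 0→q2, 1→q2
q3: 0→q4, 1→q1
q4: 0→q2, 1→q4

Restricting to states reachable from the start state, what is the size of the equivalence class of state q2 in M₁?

1

First remove the unreachable states {q0}; 4 states remain.
Start with accepting vs non-accepting: {q4} | {q1,q2,q3}.
Refine {q1,q2,q3} on symbol 0: members go to different blocks, giving {q1,q2} and {q3}.
Refine {q1,q2} on symbol 0: members go to different blocks, giving {q1} and {q2}.
Stable partition: {q4} | {q1} | {q3} | {q2} — 4 equivalence classes.
State q2 belongs to the block {q2}, which has 1 states.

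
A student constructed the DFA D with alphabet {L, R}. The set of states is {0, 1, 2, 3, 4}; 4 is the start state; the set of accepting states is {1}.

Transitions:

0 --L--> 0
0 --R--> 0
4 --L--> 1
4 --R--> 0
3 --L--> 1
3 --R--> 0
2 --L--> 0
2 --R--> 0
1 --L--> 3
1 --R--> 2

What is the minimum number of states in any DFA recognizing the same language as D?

3

Initial partition by acceptance: {1} | {0,2,3,4}.
On input L, block {0,2,3,4} splits into {0,2} and {3,4}.
No further refinement is possible. Final partition (3 blocks): {1} | {0,2} | {3,4}.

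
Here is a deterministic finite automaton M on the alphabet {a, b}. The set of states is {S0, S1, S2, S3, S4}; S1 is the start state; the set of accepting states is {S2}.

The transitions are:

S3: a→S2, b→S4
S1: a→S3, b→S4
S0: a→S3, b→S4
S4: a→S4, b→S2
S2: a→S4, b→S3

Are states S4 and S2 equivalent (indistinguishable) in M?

States {S0} cannot be reached from the start state, so discard them.
P0 = {S2} | {S1,S3,S4}.
Split {S1,S3,S4} by δ(·,a) → {S1,S4} and {S3}.
Split {S1,S4} by δ(·,a) → {S1} and {S4}.
No further refinement is possible. Final partition (4 blocks): {S2} | {S1} | {S3} | {S4}.
S4 and S2 end up in different blocks, so they are distinguishable. For instance, the string 'ε' is accepted from only S2.

No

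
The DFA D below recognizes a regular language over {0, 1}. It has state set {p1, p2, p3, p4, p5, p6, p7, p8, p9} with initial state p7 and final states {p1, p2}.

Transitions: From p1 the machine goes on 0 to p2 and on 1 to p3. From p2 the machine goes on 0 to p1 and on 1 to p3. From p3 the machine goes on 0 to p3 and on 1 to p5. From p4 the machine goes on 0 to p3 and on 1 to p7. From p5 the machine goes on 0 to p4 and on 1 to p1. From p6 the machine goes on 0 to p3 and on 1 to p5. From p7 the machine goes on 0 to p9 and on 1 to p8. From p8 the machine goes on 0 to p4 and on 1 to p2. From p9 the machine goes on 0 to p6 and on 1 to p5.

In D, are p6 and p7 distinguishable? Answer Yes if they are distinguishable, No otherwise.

All states are reachable from the start state.
Start with accepting vs non-accepting: {p1,p2} | {p3,p4,p5,p6,p7,p8,p9}.
Split {p3,p4,p5,p6,p7,p8,p9} by δ(·,1) → {p3,p4,p6,p7,p9} and {p5,p8}.
Split {p3,p4,p6,p7,p9} by δ(·,1) → {p3,p6,p7,p9} and {p4}.
No further refinement is possible. Final partition (4 blocks): {p1,p2} | {p3,p6,p7,p9} | {p5,p8} | {p4}.
p6 and p7 lie in the same block of the stable partition, so they are equivalent — no string distinguishes them.

No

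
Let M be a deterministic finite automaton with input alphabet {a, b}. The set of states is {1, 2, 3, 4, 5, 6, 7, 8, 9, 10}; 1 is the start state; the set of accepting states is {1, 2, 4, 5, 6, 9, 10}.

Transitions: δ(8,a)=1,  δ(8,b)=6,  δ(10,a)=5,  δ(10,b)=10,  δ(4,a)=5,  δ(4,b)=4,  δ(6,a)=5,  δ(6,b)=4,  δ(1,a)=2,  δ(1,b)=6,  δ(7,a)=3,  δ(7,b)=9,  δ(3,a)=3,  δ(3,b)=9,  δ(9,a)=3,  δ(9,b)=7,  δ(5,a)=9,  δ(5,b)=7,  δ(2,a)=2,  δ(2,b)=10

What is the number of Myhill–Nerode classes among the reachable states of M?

Reachable states from the start: {1,2,3,4,5,6,7,9,10}. Unreachable: {8} — drop them.
P0 = {1,2,4,5,6,9,10} | {3,7}.
On input a, block {1,2,4,5,6,9,10} splits into {1,2,4,5,6,10} and {9}.
On input a, block {1,2,4,5,6,10} splits into {1,2,4,6,10} and {5}.
Refine {1,2,4,6,10} on symbol a: members go to different blocks, giving {4,6,10} and {1,2}.
No further refinement is possible. Final partition (5 blocks): {4,6,10} | {3,7} | {9} | {5} | {1,2}.

5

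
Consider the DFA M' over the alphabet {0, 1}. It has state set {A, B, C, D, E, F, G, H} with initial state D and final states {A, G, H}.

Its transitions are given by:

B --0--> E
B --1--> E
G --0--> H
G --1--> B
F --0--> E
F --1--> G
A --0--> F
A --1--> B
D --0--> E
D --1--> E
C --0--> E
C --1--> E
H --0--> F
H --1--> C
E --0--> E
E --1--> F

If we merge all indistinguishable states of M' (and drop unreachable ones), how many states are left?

5

Reachable states from the start: {B,C,D,E,F,G,H}. Unreachable: {A} — drop them.
P0 = {G,H} | {B,C,D,E,F}.
Refine {G,H} on symbol 0: members go to different blocks, giving {G} and {H}.
On input 1, block {B,C,D,E,F} splits into {B,C,D,E} and {F}.
On input 1, block {B,C,D,E} splits into {B,C,D} and {E}.
No further refinement is possible. Final partition (5 blocks): {G} | {B,C,D} | {H} | {F} | {E}.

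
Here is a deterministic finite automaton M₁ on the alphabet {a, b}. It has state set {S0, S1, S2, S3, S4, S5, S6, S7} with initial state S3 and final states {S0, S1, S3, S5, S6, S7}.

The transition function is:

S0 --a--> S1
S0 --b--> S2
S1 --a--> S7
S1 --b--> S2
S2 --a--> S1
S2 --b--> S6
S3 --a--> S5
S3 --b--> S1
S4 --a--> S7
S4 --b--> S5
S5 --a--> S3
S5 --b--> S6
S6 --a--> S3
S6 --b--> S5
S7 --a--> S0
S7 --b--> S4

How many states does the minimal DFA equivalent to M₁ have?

4

All states are reachable from the start state.
Initial partition by acceptance: {S0,S1,S3,S5,S6,S7} | {S2,S4}.
Split {S0,S1,S3,S5,S6,S7} by δ(·,b) → {S0,S1,S7} and {S3,S5,S6}.
On input b, block {S3,S5,S6} splits into {S5,S6} and {S3}.
No further refinement is possible. Final partition (4 blocks): {S0,S1,S7} | {S2,S4} | {S5,S6} | {S3}.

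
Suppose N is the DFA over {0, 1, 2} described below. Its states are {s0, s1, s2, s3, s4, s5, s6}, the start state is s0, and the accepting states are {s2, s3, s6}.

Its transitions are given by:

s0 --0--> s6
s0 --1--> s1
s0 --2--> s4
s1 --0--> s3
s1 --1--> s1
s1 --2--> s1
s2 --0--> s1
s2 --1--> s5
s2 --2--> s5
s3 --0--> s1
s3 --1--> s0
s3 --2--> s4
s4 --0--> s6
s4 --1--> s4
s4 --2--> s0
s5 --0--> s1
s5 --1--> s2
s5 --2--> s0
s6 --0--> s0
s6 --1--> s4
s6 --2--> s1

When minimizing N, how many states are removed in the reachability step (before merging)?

Starting at s0 and following transitions, the reachable set is {s0, s1, s3, s4, s6}. That leaves s2, s5 unreachable — 2 in total.

2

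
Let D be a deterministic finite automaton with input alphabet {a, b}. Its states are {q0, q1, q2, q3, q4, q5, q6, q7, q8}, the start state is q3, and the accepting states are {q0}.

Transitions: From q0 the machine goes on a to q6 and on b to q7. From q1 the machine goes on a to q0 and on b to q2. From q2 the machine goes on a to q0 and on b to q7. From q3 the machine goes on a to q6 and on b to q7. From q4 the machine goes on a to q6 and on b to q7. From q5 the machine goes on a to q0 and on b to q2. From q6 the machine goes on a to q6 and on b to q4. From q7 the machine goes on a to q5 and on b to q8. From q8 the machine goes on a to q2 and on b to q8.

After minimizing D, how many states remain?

7

First remove the unreachable states {q1}; 8 states remain.
Initial partition by acceptance: {q0} | {q2,q3,q4,q5,q6,q7,q8}.
Refine {q2,q3,q4,q5,q6,q7,q8} on symbol a: members go to different blocks, giving {q3,q4,q6,q7,q8} and {q2,q5}.
Refine {q3,q4,q6,q7,q8} on symbol a: members go to different blocks, giving {q3,q4,q6} and {q7,q8}.
Refine {q3,q4,q6} on symbol b: members go to different blocks, giving {q3,q4} and {q6}.
On input b, block {q2,q5} splits into {q2} and {q5}.
On input a, block {q7,q8} splits into {q7} and {q8}.
No further refinement is possible. Final partition (7 blocks): {q0} | {q3,q4} | {q2} | {q7} | {q6} | {q5} | {q8}.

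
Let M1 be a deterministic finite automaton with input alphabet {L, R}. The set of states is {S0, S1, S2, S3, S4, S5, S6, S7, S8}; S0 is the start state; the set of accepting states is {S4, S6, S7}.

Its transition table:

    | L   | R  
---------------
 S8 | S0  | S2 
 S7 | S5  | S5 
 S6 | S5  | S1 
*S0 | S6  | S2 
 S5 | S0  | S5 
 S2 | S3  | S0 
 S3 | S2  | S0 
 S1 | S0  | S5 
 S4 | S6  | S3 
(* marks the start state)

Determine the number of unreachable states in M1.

3

No path from S0 leads to S4, S7, S8; the other 6 states are all reachable.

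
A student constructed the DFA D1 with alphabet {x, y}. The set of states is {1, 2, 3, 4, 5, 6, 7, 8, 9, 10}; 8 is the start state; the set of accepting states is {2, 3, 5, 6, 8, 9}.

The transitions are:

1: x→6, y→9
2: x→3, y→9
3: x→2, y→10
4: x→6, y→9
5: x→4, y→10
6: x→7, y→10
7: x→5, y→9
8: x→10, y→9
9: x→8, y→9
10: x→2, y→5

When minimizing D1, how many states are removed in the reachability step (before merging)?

No path from 8 leads to 1; the other 9 states are all reachable.

1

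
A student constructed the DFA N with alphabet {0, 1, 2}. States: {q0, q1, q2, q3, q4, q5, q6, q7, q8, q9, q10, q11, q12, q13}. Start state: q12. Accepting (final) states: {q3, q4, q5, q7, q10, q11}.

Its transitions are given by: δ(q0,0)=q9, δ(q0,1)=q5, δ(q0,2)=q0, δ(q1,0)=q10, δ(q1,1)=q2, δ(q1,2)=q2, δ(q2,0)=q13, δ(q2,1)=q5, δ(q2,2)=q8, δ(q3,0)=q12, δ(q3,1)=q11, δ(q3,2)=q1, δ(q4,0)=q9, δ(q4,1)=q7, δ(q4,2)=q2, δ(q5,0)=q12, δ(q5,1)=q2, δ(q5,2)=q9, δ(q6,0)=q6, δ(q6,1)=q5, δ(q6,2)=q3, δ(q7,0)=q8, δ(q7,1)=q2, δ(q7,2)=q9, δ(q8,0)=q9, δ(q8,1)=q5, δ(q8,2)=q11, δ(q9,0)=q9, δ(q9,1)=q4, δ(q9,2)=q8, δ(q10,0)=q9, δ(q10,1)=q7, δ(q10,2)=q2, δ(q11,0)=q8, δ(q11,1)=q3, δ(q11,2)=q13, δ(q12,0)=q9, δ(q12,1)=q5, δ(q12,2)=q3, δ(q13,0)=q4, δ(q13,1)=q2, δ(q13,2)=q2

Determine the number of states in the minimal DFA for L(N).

States {q0,q6} cannot be reached from the start state, so discard them.
Start with accepting vs non-accepting: {q3,q4,q5,q7,q10,q11} | {q1,q2,q8,q9,q12,q13}.
Split {q3,q4,q5,q7,q10,q11} by δ(·,1) → {q3,q4,q10,q11} and {q5,q7}.
On input 1, block {q3,q4,q10,q11} splits into {q3,q11} and {q4,q10}.
Refine {q1,q2,q8,q9,q12,q13} on symbol 0: members go to different blocks, giving {q2,q8,q9,q12} and {q1,q13}.
Split {q2,q8,q9,q12} by δ(·,0) → {q8,q9,q12} and {q2}.
On input 1, block {q8,q9,q12} splits into {q8,q12} and {q9}.
Stable partition: {q3,q11} | {q8,q12} | {q5,q7} | {q4,q10} | {q1,q13} | {q2} | {q9} — 7 equivalence classes.

7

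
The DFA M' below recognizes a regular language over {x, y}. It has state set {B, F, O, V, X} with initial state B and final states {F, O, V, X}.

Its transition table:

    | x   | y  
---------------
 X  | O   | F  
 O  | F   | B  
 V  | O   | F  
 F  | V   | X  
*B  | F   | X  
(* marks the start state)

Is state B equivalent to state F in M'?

No

P0 = {F,O,V,X} | {B}.
Refine {F,O,V,X} on symbol y: members go to different blocks, giving {F,V,X} and {O}.
Split {F,V,X} by δ(·,x) → {V,X} and {F}.
The partition is now stable with 4 blocks: {V,X} | {B} | {O} | {F}.
B and F end up in different blocks, so they are distinguishable. For instance, the string 'ε' is accepted from only F.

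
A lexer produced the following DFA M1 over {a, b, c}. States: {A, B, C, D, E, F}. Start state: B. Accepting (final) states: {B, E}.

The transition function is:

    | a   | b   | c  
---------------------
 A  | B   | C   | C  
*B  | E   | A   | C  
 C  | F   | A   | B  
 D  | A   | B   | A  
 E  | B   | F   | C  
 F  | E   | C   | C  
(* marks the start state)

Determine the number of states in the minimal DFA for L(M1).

Reachable states from the start: {A,B,C,E,F}. Unreachable: {D} — drop them.
Start with accepting vs non-accepting: {B,E} | {A,C,F}.
Split {A,C,F} by δ(·,a) → {A,F} and {C}.
No further refinement is possible. Final partition (3 blocks): {B,E} | {A,F} | {C}.

3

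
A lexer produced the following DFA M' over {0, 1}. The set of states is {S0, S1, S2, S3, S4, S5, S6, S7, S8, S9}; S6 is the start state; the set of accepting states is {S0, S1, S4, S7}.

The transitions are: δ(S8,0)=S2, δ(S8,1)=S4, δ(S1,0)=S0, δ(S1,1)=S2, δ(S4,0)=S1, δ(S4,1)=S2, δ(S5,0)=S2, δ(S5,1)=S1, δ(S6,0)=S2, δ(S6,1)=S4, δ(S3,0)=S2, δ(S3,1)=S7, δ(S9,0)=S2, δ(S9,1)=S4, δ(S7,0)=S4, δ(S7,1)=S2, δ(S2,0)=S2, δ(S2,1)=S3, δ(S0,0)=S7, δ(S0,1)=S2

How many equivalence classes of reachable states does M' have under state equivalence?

Reachable states from the start: {S0,S1,S2,S3,S4,S6,S7}. Unreachable: {S5,S8,S9} — drop them.
P0 = {S0,S1,S4,S7} | {S2,S3,S6}.
Refine {S2,S3,S6} on symbol 1: members go to different blocks, giving {S3,S6} and {S2}.
The partition is now stable with 3 blocks: {S0,S1,S4,S7} | {S3,S6} | {S2}.

3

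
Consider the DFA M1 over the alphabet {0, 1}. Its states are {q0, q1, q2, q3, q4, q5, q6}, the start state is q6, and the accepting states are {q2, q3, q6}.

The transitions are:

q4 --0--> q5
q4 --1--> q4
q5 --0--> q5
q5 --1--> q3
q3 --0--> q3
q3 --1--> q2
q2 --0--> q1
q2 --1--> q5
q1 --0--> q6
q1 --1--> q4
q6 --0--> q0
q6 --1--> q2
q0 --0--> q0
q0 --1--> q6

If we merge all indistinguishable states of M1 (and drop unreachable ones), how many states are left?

7

Every state is reachable, so we keep all 7.
Start with accepting vs non-accepting: {q2,q3,q6} | {q0,q1,q4,q5}.
Refine {q2,q3,q6} on symbol 0: members go to different blocks, giving {q2,q6} and {q3}.
On input 1, block {q2,q6} splits into {q2} and {q6}.
Split {q0,q1,q4,q5} by δ(·,0) → {q0,q4,q5} and {q1}.
Split {q0,q4,q5} by δ(·,1) → {q0} and {q4} and {q5}.
Stable partition: {q2} | {q0} | {q3} | {q6} | {q1} | {q4} | {q5} — 7 equivalence classes.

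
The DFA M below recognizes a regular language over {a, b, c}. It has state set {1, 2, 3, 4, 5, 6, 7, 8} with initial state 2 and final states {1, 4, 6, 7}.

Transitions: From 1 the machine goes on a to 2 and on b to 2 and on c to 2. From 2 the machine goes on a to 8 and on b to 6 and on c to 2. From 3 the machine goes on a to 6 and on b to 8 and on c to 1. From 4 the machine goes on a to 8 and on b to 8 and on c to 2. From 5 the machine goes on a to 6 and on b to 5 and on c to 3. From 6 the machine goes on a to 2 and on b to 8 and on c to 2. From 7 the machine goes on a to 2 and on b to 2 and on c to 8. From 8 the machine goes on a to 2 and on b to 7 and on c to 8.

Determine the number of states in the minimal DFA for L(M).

States {1,3,4,5} cannot be reached from the start state, so discard them.
P0 = {6,7} | {2,8}.
No further refinement is possible. Final partition (2 blocks): {6,7} | {2,8}.

2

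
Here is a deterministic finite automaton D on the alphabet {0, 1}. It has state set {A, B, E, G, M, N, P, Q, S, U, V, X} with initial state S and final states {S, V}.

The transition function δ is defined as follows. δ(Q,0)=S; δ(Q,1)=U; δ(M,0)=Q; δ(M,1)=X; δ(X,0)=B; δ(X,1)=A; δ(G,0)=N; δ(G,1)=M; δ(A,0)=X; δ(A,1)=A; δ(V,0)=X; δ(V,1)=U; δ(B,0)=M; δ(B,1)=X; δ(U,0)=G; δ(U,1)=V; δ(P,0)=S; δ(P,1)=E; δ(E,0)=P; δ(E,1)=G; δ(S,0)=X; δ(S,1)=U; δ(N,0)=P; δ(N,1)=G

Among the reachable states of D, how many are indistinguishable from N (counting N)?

2

Start with accepting vs non-accepting: {S,V} | {A,B,E,G,M,N,P,Q,U,X}.
Split {A,B,E,G,M,N,P,Q,U,X} by δ(·,0) → {A,B,E,G,M,N,U,X} and {P,Q}.
Refine {A,B,E,G,M,N,U,X} on symbol 0: members go to different blocks, giving {A,B,G,U,X} and {E,M,N}.
Split {A,B,G,U,X} by δ(·,0) → {A,U,X} and {B,G}.
On input 0, block {A,U,X} splits into {U,X} and {A}.
Refine {U,X} on symbol 1: members go to different blocks, giving {U} and {X}.
On input 1, block {P,Q} splits into {P} and {Q}.
Refine {E,M,N} on symbol 0: members go to different blocks, giving {E,N} and {M}.
Split {B,G} by δ(·,0) → {G} and {B}.
No further refinement is possible. Final partition (10 blocks): {S,V} | {U} | {P} | {E,N} | {G} | {A} | {X} | {Q} | {M} | {B}.
The equivalence class containing N is {E,N}, of size 2.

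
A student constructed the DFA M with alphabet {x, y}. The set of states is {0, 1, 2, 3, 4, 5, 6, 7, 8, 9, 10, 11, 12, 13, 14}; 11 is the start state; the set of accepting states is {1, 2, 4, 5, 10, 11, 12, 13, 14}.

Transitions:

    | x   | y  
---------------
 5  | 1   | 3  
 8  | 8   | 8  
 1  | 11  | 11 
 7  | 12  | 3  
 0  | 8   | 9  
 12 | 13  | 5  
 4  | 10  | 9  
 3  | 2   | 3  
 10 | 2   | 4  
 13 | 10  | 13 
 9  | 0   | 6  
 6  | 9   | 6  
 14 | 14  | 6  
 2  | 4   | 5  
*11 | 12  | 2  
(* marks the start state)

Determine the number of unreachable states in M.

No path from 11 leads to 7, 14; the other 13 states are all reachable.

2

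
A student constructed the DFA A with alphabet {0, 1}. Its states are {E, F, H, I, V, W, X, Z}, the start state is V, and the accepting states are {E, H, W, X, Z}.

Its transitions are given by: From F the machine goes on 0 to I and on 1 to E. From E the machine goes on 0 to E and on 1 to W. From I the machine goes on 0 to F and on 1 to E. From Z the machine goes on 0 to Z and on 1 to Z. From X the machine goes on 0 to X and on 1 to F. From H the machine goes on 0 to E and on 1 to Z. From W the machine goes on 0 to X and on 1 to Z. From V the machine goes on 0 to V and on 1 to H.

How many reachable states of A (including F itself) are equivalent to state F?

Every state is reachable, so we keep all 8.
Start with accepting vs non-accepting: {E,H,W,X,Z} | {F,I,V}.
Refine {E,H,W,X,Z} on symbol 1: members go to different blocks, giving {E,H,W,Z} and {X}.
Split {E,H,W,Z} by δ(·,0) → {E,H,Z} and {W}.
On input 1, block {E,H,Z} splits into {H,Z} and {E}.
On input 0, block {H,Z} splits into {H} and {Z}.
Refine {F,I,V} on symbol 1: members go to different blocks, giving {F,I} and {V}.
No further refinement is possible. Final partition (7 blocks): {H} | {F,I} | {X} | {W} | {E} | {Z} | {V}.
State F belongs to the block {F,I}, which has 2 states.

2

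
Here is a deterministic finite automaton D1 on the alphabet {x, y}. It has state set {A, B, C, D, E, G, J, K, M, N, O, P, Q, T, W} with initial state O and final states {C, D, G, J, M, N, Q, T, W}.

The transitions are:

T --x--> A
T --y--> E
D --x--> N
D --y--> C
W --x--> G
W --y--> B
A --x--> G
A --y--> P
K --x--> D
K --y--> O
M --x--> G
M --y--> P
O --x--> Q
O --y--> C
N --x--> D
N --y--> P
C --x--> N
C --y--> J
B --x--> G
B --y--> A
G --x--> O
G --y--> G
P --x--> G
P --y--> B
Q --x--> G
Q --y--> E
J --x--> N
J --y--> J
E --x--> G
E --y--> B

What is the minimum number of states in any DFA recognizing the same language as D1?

6

States {K,M,T,W} cannot be reached from the start state, so discard them.
P0 = {C,D,G,J,N,Q} | {A,B,E,O,P}.
Refine {C,D,G,J,N,Q} on symbol x: members go to different blocks, giving {C,D,J,N,Q} and {G}.
Split {C,D,J,N,Q} by δ(·,x) → {C,D,J,N} and {Q}.
On input y, block {C,D,J,N} splits into {C,D,J} and {N}.
On input x, block {A,B,E,O,P} splits into {A,B,E,P} and {O}.
The partition is now stable with 6 blocks: {C,D,J} | {A,B,E,P} | {G} | {Q} | {N} | {O}.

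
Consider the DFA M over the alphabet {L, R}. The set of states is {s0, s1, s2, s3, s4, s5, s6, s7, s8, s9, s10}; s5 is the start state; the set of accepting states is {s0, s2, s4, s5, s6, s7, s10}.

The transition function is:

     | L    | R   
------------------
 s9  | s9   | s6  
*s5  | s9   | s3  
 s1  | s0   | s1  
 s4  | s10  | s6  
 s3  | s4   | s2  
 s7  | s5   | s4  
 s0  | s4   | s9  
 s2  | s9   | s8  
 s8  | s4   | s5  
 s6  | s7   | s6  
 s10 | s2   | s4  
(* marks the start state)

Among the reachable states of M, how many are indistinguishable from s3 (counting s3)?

2

Reachable states from the start: {s2,s3,s4,s5,s6,s7,s8,s9,s10}. Unreachable: {s0,s1} — drop them.
Initial partition by acceptance: {s2,s4,s5,s6,s7,s10} | {s3,s8,s9}.
On input L, block {s2,s4,s5,s6,s7,s10} splits into {s4,s6,s7,s10} and {s2,s5}.
On input L, block {s4,s6,s7,s10} splits into {s4,s6} and {s7,s10}.
Split {s3,s8,s9} by δ(·,L) → {s3,s8} and {s9}.
Stable partition: {s4,s6} | {s3,s8} | {s2,s5} | {s7,s10} | {s9} — 5 equivalence classes.
State s3 belongs to the block {s3,s8}, which has 2 states.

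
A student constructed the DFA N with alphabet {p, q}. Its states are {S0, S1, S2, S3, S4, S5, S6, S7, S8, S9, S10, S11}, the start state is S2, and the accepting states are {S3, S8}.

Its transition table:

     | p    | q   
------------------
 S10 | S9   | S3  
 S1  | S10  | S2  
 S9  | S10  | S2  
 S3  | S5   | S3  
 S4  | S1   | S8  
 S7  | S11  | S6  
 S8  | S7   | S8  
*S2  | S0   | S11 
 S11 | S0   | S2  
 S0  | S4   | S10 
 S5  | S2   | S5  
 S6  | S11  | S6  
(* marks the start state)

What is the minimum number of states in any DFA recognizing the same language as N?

6

Every state is reachable, so we keep all 12.
P0 = {S3,S8} | {S0,S1,S2,S4,S5,S6,S7,S9,S10,S11}.
Split {S0,S1,S2,S4,S5,S6,S7,S9,S10,S11} by δ(·,q) → {S0,S1,S2,S5,S6,S7,S9,S11} and {S4,S10}.
Refine {S0,S1,S2,S5,S6,S7,S9,S11} on symbol p: members go to different blocks, giving {S2,S5,S6,S7,S11} and {S0,S1,S9}.
Refine {S2,S5,S6,S7,S11} on symbol p: members go to different blocks, giving {S5,S6,S7} and {S2,S11}.
Refine {S0,S1,S9} on symbol q: members go to different blocks, giving {S1,S9} and {S0}.
Stable partition: {S3,S8} | {S5,S6,S7} | {S4,S10} | {S1,S9} | {S2,S11} | {S0} — 6 equivalence classes.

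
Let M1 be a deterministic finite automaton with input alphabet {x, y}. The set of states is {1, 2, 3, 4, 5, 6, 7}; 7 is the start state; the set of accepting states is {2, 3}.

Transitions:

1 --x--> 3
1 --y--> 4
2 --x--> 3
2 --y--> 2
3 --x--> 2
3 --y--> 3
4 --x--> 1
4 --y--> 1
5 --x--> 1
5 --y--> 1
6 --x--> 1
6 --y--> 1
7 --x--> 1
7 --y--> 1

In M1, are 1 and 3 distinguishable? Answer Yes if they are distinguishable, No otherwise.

Yes

First remove the unreachable states {5,6}; 5 states remain.
Start with accepting vs non-accepting: {2,3} | {1,4,7}.
Refine {1,4,7} on symbol x: members go to different blocks, giving {4,7} and {1}.
No further refinement is possible. Final partition (3 blocks): {2,3} | {4,7} | {1}.
1 and 3 end up in different blocks, so they are distinguishable. For instance, the string 'ε' is accepted from only 3.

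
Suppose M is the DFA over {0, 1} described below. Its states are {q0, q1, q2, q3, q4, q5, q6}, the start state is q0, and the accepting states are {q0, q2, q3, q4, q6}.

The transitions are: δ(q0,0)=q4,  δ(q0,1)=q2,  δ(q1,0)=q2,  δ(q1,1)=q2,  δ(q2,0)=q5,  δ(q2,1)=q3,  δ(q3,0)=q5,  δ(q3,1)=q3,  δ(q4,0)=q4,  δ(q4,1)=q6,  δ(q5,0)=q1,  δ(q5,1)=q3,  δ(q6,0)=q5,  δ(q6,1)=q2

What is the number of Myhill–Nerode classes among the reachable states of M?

4

All states are reachable from the start state.
Start with accepting vs non-accepting: {q0,q2,q3,q4,q6} | {q1,q5}.
On input 0, block {q0,q2,q3,q4,q6} splits into {q2,q3,q6} and {q0,q4}.
On input 0, block {q1,q5} splits into {q1} and {q5}.
Stable partition: {q2,q3,q6} | {q1} | {q0,q4} | {q5} — 4 equivalence classes.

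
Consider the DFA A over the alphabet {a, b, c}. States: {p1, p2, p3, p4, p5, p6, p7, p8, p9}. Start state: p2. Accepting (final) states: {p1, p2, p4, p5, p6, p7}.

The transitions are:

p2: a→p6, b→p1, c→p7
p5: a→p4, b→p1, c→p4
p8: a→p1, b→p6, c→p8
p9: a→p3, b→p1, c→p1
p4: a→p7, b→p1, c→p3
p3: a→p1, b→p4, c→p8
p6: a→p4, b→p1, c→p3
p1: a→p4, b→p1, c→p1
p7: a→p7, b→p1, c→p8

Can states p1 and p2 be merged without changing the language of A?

No

States {p5,p9} cannot be reached from the start state, so discard them.
Start with accepting vs non-accepting: {p1,p2,p4,p6,p7} | {p3,p8}.
On input c, block {p1,p2,p4,p6,p7} splits into {p4,p6,p7} and {p1,p2}.
Refine {p1,p2} on symbol c: members go to different blocks, giving {p1} and {p2}.
No further refinement is possible. Final partition (4 blocks): {p4,p6,p7} | {p3,p8} | {p1} | {p2}.
p1 and p2 end up in different blocks, so they are distinguishable. For instance, the string 'cc' is accepted from only p1.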